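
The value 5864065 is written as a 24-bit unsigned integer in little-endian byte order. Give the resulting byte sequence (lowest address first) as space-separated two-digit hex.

5864065 in hexadecimal, padded to 24 bits, is 0x597A81.
Split into bytes (most-significant first): 59 7A 81.
Little-endian stores the least-significant byte at the lowest address.
So at ascending addresses the bytes are 81 7A 59.

81 7A 59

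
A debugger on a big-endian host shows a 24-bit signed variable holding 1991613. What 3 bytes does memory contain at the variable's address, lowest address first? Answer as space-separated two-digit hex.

1E 63 BD

1991613 in hexadecimal, padded to 24 bits, is 0x1E63BD.
Split into bytes (most-significant first): 1E 63 BD.
Big-endian: lowest address holds the most-significant byte.
So the memory order matches the most-significant-first order: 1E 63 BD.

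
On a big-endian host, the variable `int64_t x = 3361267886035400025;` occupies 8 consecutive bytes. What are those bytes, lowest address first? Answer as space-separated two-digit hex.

3361267886035400025 in hexadecimal, padded to 64 bits, is 0x2EA59F5566117559.
Split into bytes (most-significant first): 2E A5 9F 55 66 11 75 59.
Big-endian stores the most-significant byte at the lowest address.
So the memory order matches the most-significant-first order: 2E A5 9F 55 66 11 75 59.

2E A5 9F 55 66 11 75 59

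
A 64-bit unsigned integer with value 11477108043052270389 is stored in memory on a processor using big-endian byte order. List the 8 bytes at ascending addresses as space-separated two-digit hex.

11477108043052270389 in hexadecimal, padded to 64 bits, is 0x9F46E0F4F2E8C335.
Split into bytes (most-significant first): 9F 46 E0 F4 F2 E8 C3 35.
Big-endian: lowest address holds the most-significant byte.
So the memory order matches the most-significant-first order: 9F 46 E0 F4 F2 E8 C3 35.

9F 46 E0 F4 F2 E8 C3 35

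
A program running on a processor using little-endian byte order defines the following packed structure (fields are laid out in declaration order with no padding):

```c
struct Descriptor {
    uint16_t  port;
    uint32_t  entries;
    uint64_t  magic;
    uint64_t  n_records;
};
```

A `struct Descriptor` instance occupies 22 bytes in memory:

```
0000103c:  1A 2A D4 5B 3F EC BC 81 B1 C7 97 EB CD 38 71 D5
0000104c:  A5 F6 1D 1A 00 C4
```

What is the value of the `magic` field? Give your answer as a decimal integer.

4093186673472537020

`magic` follows `port` (2 B), `entries` (4 B), so it starts at offset 2 + 4 = 6 and occupies 8 bytes.
Bytes at offsets 6..13: BC 81 B1 C7 97 EB CD 38.
In little-endian order the low byte comes first in memory.
Reassemble most-significant byte first: 38 CD EB 97 C7 B1 81 BC → 0x38CDEB97C7B181BC.
0x38CDEB97C7B181BC = 4093186673472537020.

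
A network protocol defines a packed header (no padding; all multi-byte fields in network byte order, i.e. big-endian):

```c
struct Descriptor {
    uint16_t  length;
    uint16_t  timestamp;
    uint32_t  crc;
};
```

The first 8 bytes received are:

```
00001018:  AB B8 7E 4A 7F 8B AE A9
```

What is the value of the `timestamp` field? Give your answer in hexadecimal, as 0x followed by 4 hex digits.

0x7E4A

`timestamp` follows `length` (2 bytes), so it starts at byte offset 2 and occupies 2 bytes.
Bytes at offsets 2..3: 7E 4A.
Big-endian: lowest address holds the most-significant byte.
The bytes are already most-significant first: 0x7E4A.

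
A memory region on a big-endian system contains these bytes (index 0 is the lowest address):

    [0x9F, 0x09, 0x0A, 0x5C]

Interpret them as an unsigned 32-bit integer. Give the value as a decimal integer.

2668169820

Big-endian: lowest address holds the most-significant byte.
The bytes are already most-significant first: 0x9F090A5C.
0x9F090A5C = 2668169820.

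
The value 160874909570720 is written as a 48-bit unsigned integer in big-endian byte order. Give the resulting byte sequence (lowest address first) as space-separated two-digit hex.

92 50 9B D6 96 A0

160874909570720 in hexadecimal, padded to 48 bits, is 0x92509BD696A0.
Split into bytes (most-significant first): 92 50 9B D6 96 A0.
Big-endian: lowest address holds the most-significant byte.
So the memory order matches the most-significant-first order: 92 50 9B D6 96 A0.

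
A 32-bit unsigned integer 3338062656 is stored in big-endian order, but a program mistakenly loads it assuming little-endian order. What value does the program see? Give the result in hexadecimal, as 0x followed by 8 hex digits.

0x40CBF6C6

3338062656 in 32-bit hexadecimal is 0xC6F6CB40.
Stored big-endian, the bytes at ascending addresses are C6 F6 CB 40.
Read back as little-endian, the first byte is least significant, giving 0x40CBF6C6.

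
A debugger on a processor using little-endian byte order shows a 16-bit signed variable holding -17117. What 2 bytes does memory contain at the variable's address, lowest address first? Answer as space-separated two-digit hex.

23 BD

Two's complement of -17117 in 16 bits: 17117 = 0x42DD; invert → 0xBD22; add 1 → 0xBD23.
Split into bytes (most-significant first): BD 23.
Little-endian: lowest address holds the least-significant byte.
So at ascending addresses the bytes are 23 BD.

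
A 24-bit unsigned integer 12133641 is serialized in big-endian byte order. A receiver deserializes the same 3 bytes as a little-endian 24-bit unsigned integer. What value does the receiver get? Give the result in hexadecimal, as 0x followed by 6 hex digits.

0x0925B9

12133641 in 24-bit hexadecimal is 0xB92509.
Stored big-endian, the bytes at ascending addresses are B9 25 09.
Read back as little-endian, the first byte is least significant, giving 0x0925B9.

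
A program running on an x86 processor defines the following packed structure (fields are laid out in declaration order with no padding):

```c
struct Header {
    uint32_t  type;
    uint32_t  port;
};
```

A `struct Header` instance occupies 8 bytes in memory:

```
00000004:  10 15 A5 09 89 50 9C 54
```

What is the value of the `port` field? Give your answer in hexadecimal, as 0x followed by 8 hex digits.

0x549C5089

`port` follows `type` (4 bytes), so it starts at byte offset 4 and occupies 4 bytes.
Bytes at offsets 4..7: 89 50 9C 54.
In little-endian order the low byte comes first in memory.
Reassemble most-significant byte first: 54 9C 50 89 → 0x549C5089.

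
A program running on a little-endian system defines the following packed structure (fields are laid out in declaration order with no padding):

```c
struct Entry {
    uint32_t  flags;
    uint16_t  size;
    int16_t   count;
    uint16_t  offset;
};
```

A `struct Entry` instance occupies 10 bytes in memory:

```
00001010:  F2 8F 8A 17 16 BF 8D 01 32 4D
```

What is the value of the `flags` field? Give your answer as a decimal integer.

394956786

`flags` is the first field, at byte offset 0, occupying 4 bytes.
Bytes at offsets 0..3: F2 8F 8A 17.
Little-endian: lowest address holds the least-significant byte.
Reassemble most-significant byte first: 17 8A 8F F2 → 0x178A8FF2.
0x178A8FF2 = 394956786.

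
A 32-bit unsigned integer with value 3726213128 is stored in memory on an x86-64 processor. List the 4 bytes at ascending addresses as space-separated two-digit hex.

3726213128 in hexadecimal, padded to 32 bits, is 0xDE198008.
Split into bytes (most-significant first): DE 19 80 08.
Little-endian: lowest address holds the least-significant byte.
So at ascending addresses the bytes are 08 80 19 DE.

08 80 19 DE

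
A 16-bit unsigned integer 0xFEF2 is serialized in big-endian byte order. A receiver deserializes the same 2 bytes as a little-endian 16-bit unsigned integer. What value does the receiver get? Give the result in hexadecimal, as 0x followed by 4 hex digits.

0xF2FE

Stored big-endian, the bytes at ascending addresses are FE F2.
Read back as little-endian, the first byte is least significant, giving 0xF2FE.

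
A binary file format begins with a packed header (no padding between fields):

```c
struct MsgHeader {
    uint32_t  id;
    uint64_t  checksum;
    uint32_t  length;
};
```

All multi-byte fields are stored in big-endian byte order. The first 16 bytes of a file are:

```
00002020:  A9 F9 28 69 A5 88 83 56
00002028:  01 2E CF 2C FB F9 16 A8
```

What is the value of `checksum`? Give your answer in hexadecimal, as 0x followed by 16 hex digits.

0xA5888356012ECF2C

`checksum` follows `id` (4 bytes), so it starts at byte offset 4 and occupies 8 bytes.
Bytes at offsets 4..11: A5 88 83 56 01 2E CF 2C.
Big-endian stores the most-significant byte at the lowest address.
The bytes are already most-significant first: 0xA5888356012ECF2C.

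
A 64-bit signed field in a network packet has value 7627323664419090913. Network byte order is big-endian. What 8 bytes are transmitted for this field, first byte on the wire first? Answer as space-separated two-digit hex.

69 D9 B2 76 24 A1 71 E1

7627323664419090913 in hexadecimal, padded to 64 bits, is 0x69D9B27624A171E1.
Split into bytes (most-significant first): 69 D9 B2 76 24 A1 71 E1.
In big-endian order the high byte comes first in memory.
So the memory order matches the most-significant-first order: 69 D9 B2 76 24 A1 71 E1.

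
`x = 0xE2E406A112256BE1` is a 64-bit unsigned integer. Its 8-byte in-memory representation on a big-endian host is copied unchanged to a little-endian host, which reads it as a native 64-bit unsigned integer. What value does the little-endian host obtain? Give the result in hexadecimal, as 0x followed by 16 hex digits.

Stored big-endian, the bytes at ascending addresses are E2 E4 06 A1 12 25 6B E1.
Read back as little-endian, the first byte is least significant, giving 0xE16B2512A106E4E2.

0xE16B2512A106E4E2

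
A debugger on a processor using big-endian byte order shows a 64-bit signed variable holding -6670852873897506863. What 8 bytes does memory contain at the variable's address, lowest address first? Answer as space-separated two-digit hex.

Two's complement of -6670852873897506863 in 64 bits: 6670852873897506863 = 0x5C93A158598DF82F; invert → 0xA36C5EA7A67207D0; add 1 → 0xA36C5EA7A67207D1.
Split into bytes (most-significant first): A3 6C 5E A7 A6 72 07 D1.
Big-endian: lowest address holds the most-significant byte.
So the memory order matches the most-significant-first order: A3 6C 5E A7 A6 72 07 D1.

A3 6C 5E A7 A6 72 07 D1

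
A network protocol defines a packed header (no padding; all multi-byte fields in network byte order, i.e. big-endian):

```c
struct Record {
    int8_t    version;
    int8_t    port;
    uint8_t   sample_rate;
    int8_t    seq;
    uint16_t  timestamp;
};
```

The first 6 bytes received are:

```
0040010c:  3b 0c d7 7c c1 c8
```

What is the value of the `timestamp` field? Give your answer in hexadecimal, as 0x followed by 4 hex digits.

`timestamp` follows `version` (1 B), `port` (1 B), `sample_rate` (1 B), `seq` (1 B), so it starts at offset 1 + 1 + 1 + 1 = 4 and occupies 2 bytes.
Bytes at offsets 4..5: C1 C8.
In big-endian order the high byte comes first in memory.
The bytes are already most-significant first: 0xC1C8.

0xC1C8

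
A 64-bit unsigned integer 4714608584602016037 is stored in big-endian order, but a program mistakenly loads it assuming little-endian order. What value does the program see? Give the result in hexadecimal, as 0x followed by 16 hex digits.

4714608584602016037 in 64-bit hexadecimal is 0x416DA7875435D925.
Stored big-endian, the bytes at ascending addresses are 41 6D A7 87 54 35 D9 25.
Read back as little-endian, the first byte is least significant, giving 0x25D9355487A76D41.

0x25D9355487A76D41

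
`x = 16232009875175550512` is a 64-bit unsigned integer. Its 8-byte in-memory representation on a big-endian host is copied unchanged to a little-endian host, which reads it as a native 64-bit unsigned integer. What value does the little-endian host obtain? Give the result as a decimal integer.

16232009875175550512 in 64-bit hexadecimal is 0xE143AEFB0878AE30.
Stored big-endian, the bytes at ascending addresses are E1 43 AE FB 08 78 AE 30.
Read back as little-endian, the first byte is least significant, giving 0x30AE7808FBAE43E1.
0x30AE7808FBAE43E1 = 3507873139745768417.

3507873139745768417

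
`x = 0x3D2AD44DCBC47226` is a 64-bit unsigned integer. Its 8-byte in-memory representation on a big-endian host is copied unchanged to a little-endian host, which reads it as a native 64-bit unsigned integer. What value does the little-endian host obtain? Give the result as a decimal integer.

2770493098249431613

Stored big-endian, the bytes at ascending addresses are 3D 2A D4 4D CB C4 72 26.
Read back as little-endian, the first byte is least significant, giving 0x2672C4CB4DD42A3D.
0x2672C4CB4DD42A3D = 2770493098249431613.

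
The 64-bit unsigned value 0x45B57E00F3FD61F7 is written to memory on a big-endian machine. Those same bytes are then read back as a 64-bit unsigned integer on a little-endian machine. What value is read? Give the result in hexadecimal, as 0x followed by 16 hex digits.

Stored big-endian, the bytes at ascending addresses are 45 B5 7E 00 F3 FD 61 F7.
Read back as little-endian, the first byte is least significant, giving 0xF761FDF3007EB545.

0xF761FDF3007EB545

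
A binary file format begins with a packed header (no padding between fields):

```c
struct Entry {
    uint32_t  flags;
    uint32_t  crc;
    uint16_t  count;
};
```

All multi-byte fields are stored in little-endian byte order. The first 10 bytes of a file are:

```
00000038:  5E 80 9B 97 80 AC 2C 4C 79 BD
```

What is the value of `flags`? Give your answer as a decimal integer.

2543550558

`flags` is the first field, at byte offset 0, occupying 4 bytes.
Bytes at offsets 0..3: 5E 80 9B 97.
Little-endian stores the least-significant byte at the lowest address.
Reassemble most-significant byte first: 97 9B 80 5E → 0x979B805E.
0x979B805E = 2543550558.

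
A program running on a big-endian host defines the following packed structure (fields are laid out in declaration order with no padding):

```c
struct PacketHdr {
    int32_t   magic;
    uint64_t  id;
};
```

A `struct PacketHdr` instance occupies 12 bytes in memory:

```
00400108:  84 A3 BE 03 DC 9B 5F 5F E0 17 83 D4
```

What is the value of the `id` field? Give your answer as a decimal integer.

`id` follows `magic` (4 bytes), so it starts at byte offset 4 and occupies 8 bytes.
Bytes at offsets 4..11: DC 9B 5F 5F E0 17 83 D4.
Big-endian: lowest address holds the most-significant byte.
The bytes are already most-significant first: 0xDC9B5F5FE01783D4.
0xDC9B5F5FE01783D4 = 15896404175120466900.

15896404175120466900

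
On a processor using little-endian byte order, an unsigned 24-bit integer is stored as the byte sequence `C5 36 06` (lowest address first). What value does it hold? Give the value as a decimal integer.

407237

Little-endian: lowest address holds the least-significant byte.
Reassemble most-significant byte first: 06 36 C5 → 0x0636C5.
0x0636C5 = 407237.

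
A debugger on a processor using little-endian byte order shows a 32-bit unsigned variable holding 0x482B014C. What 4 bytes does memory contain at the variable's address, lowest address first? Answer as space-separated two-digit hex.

4C 01 2B 48

Split into bytes (most-significant first): 48 2B 01 4C.
In little-endian order the low byte comes first in memory.
So at ascending addresses the bytes are 4C 01 2B 48.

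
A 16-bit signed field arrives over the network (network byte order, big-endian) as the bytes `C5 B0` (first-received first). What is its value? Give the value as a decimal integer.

In big-endian order the high byte comes first in memory.
The bytes are already most-significant first: 0xC5B0.
Top bit is set, so as a signed 16-bit value this is 0xC5B0 − 2^16 = -14928.

-14928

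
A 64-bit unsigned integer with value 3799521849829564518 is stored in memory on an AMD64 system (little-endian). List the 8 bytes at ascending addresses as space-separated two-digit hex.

3799521849829564518 in hexadecimal, padded to 64 bits, is 0x34BA9CFDDF6D2066.
Split into bytes (most-significant first): 34 BA 9C FD DF 6D 20 66.
Little-endian: lowest address holds the least-significant byte.
So at ascending addresses the bytes are 66 20 6D DF FD 9C BA 34.

66 20 6D DF FD 9C BA 34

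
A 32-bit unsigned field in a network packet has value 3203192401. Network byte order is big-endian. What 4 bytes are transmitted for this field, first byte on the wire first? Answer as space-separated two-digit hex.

BE EC D6 51

3203192401 in hexadecimal, padded to 32 bits, is 0xBEECD651.
Split into bytes (most-significant first): BE EC D6 51.
In big-endian order the high byte comes first in memory.
So the memory order matches the most-significant-first order: BE EC D6 51.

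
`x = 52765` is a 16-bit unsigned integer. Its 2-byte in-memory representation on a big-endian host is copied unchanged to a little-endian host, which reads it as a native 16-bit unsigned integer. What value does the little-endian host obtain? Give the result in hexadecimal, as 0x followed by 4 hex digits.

52765 in 16-bit hexadecimal is 0xCE1D.
Stored big-endian, the bytes at ascending addresses are CE 1D.
Read back as little-endian, the first byte is least significant, giving 0x1DCE.

0x1DCE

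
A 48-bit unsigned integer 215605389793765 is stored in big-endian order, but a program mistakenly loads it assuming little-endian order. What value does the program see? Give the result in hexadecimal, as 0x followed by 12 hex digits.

215605389793765 in 48-bit hexadecimal is 0xC4178AAB99E5.
Stored big-endian, the bytes at ascending addresses are C4 17 8A AB 99 E5.
Read back as little-endian, the first byte is least significant, giving 0xE599AB8A17C4.

0xE599AB8A17C4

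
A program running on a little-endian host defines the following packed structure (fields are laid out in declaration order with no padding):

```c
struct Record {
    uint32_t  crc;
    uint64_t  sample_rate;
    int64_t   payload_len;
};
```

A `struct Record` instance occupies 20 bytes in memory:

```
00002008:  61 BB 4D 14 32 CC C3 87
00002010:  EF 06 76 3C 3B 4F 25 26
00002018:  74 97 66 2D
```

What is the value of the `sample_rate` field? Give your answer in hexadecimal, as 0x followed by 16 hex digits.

0x3C7606EF87C3CC32

`sample_rate` follows `crc` (4 bytes), so it starts at byte offset 4 and occupies 8 bytes.
Bytes at offsets 4..11: 32 CC C3 87 EF 06 76 3C.
Little-endian stores the least-significant byte at the lowest address.
Reassemble most-significant byte first: 3C 76 06 EF 87 C3 CC 32 → 0x3C7606EF87C3CC32.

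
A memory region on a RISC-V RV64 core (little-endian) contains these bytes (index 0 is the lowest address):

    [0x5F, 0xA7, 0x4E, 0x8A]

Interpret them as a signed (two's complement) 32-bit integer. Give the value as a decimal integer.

-1974556833

Little-endian stores the least-significant byte at the lowest address.
Reassemble most-significant byte first: 8A 4E A7 5F → 0x8A4EA75F.
Top bit is set, so as a signed 32-bit value this is 0x8A4EA75F − 2^32 = -1974556833.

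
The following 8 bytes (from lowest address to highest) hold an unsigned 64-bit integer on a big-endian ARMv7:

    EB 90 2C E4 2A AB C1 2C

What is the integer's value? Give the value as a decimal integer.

In big-endian order the high byte comes first in memory.
The bytes are already most-significant first: 0xEB902CE42AABC12C.
0xEB902CE42AABC12C = 16974116354039464236.

16974116354039464236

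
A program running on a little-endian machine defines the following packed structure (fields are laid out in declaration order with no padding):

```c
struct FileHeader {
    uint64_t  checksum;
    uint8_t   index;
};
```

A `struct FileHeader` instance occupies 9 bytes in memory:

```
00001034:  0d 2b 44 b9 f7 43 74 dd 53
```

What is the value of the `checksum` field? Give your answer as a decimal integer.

15957454110924745485

`checksum` is the first field, at byte offset 0, occupying 8 bytes.
Bytes at offsets 0..7: 0D 2B 44 B9 F7 43 74 DD.
Little-endian: lowest address holds the least-significant byte.
Reassemble most-significant byte first: DD 74 43 F7 B9 44 2B 0D → 0xDD7443F7B9442B0D.
0xDD7443F7B9442B0D = 15957454110924745485.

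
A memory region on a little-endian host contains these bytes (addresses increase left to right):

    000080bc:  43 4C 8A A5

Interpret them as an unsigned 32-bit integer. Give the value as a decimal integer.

In little-endian order the low byte comes first in memory.
Reassemble most-significant byte first: A5 8A 4C 43 → 0xA58A4C43.
0xA58A4C43 = 2777304131.

2777304131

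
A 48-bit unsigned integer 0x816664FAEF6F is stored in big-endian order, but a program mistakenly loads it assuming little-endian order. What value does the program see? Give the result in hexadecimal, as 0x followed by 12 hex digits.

Stored big-endian, the bytes at ascending addresses are 81 66 64 FA EF 6F.
Read back as little-endian, the first byte is least significant, giving 0x6FEFFA646681.

0x6FEFFA646681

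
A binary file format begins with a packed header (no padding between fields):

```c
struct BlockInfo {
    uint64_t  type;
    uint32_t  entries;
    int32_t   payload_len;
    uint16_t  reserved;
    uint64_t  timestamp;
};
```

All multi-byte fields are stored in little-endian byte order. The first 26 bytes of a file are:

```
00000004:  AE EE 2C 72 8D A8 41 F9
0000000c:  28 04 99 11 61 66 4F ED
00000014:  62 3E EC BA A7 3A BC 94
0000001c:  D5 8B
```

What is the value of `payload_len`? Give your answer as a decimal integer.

-313563551

`payload_len` follows `type` (8 B), `entries` (4 B), so it starts at offset 8 + 4 = 12 and occupies 4 bytes.
Bytes at offsets 12..15: 61 66 4F ED.
Little-endian: lowest address holds the least-significant byte.
Reassemble most-significant byte first: ED 4F 66 61 → 0xED4F6661.
Top bit is set, so as a signed 32-bit value this is 0xED4F6661 − 2^32 = -313563551.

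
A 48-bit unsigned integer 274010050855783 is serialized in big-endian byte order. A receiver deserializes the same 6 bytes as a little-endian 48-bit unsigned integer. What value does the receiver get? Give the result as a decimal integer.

274010050855783 in 48-bit hexadecimal is 0xF935EFBF0367.
Stored big-endian, the bytes at ascending addresses are F9 35 EF BF 03 67.
Read back as little-endian, the first byte is least significant, giving 0x6703BFEF35F9.
0x6703BFEF35F9 = 113265802687993.

113265802687993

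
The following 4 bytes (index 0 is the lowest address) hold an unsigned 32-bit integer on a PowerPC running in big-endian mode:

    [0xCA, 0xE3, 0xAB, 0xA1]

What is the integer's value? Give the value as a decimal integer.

Big-endian stores the most-significant byte at the lowest address.
The bytes are already most-significant first: 0xCAE3ABA1.
0xCAE3ABA1 = 3403918241.

3403918241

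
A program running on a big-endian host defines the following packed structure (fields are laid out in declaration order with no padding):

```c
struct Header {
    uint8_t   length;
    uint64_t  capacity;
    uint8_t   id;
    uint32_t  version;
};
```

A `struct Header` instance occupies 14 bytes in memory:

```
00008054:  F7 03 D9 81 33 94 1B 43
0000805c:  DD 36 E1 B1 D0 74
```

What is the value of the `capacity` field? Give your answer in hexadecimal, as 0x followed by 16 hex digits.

`capacity` follows `length` (1 byte), so it starts at byte offset 1 and occupies 8 bytes.
Bytes at offsets 1..8: 03 D9 81 33 94 1B 43 DD.
Big-endian stores the most-significant byte at the lowest address.
The bytes are already most-significant first: 0x03D98133941B43DD.

0x03D98133941B43DD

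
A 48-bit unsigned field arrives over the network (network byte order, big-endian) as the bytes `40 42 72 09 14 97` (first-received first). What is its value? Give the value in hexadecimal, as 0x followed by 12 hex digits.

0x404272091497

In big-endian order the high byte comes first in memory.
The bytes are already most-significant first: 0x404272091497.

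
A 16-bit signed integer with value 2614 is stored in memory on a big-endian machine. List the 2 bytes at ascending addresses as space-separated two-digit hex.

2614 in hexadecimal, padded to 16 bits, is 0x0A36.
Split into bytes (most-significant first): 0A 36.
Big-endian: lowest address holds the most-significant byte.
So the memory order matches the most-significant-first order: 0A 36.

0A 36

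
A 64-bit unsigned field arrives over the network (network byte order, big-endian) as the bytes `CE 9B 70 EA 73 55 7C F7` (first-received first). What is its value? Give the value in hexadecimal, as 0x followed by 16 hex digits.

In big-endian order the high byte comes first in memory.
The bytes are already most-significant first: 0xCE9B70EA73557CF7.

0xCE9B70EA73557CF7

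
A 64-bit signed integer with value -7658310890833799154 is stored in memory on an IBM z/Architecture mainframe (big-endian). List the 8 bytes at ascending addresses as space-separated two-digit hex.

Two's complement of -7658310890833799154 in 64 bits: 7658310890833799154 = 0x6A47C92E03A767F2; invert → 0x95B836D1FC58980D; add 1 → 0x95B836D1FC58980E.
Split into bytes (most-significant first): 95 B8 36 D1 FC 58 98 0E.
In big-endian order the high byte comes first in memory.
So the memory order matches the most-significant-first order: 95 B8 36 D1 FC 58 98 0E.

95 B8 36 D1 FC 58 98 0E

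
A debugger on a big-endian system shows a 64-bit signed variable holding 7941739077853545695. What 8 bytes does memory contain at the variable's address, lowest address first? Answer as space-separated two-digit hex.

6E 36 B9 9D 3A 4C 84 DF

7941739077853545695 in hexadecimal, padded to 64 bits, is 0x6E36B99D3A4C84DF.
Split into bytes (most-significant first): 6E 36 B9 9D 3A 4C 84 DF.
Big-endian stores the most-significant byte at the lowest address.
So the memory order matches the most-significant-first order: 6E 36 B9 9D 3A 4C 84 DF.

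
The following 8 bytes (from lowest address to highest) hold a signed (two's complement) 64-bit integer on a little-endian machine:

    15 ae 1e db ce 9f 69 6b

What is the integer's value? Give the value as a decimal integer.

Little-endian stores the least-significant byte at the lowest address.
Reassemble most-significant byte first: 6B 69 9F CE DB 1E AE 15 → 0x6B699FCEDB1EAE15.
0x6B699FCEDB1EAE15 = 7739893145401208341.

7739893145401208341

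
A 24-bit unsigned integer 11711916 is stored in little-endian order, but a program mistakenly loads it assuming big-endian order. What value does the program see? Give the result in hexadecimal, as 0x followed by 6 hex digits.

0xACB5B2

11711916 in 24-bit hexadecimal is 0xB2B5AC.
Stored little-endian, the bytes at ascending addresses are AC B5 B2.
Read back as big-endian, the last byte is least significant, giving 0xACB5B2.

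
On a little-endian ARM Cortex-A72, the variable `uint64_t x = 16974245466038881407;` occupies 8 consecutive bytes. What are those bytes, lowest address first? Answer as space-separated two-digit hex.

7F 4C 88 65 51 A2 90 EB

16974245466038881407 in hexadecimal, padded to 64 bits, is 0xEB90A25165884C7F.
Split into bytes (most-significant first): EB 90 A2 51 65 88 4C 7F.
Little-endian stores the least-significant byte at the lowest address.
So at ascending addresses the bytes are 7F 4C 88 65 51 A2 90 EB.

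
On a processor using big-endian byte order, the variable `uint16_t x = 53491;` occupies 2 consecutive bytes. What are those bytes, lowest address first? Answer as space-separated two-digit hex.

D0 F3

53491 in hexadecimal, padded to 16 bits, is 0xD0F3.
Split into bytes (most-significant first): D0 F3.
Big-endian stores the most-significant byte at the lowest address.
So the memory order matches the most-significant-first order: D0 F3.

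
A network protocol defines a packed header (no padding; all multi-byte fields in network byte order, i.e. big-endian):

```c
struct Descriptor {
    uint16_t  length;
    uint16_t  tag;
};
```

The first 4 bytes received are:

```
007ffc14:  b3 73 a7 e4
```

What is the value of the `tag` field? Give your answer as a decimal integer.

42980

`tag` follows `length` (2 bytes), so it starts at byte offset 2 and occupies 2 bytes.
Bytes at offsets 2..3: A7 E4.
Big-endian stores the most-significant byte at the lowest address.
The bytes are already most-significant first: 0xA7E4.
0xA7E4 = 42980.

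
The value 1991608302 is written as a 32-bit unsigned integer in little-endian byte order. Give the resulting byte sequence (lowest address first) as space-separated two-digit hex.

1991608302 in hexadecimal, padded to 32 bits, is 0x76B587EE.
Split into bytes (most-significant first): 76 B5 87 EE.
In little-endian order the low byte comes first in memory.
So at ascending addresses the bytes are EE 87 B5 76.

EE 87 B5 76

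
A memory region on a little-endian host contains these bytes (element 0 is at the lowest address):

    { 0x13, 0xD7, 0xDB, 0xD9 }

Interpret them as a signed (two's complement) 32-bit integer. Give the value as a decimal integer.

Little-endian: lowest address holds the least-significant byte.
Reassemble most-significant byte first: D9 DB D7 13 → 0xD9DBD713.
Top bit is set, so as a signed 32-bit value this is 0xD9DBD713 − 2^32 = -639903981.

-639903981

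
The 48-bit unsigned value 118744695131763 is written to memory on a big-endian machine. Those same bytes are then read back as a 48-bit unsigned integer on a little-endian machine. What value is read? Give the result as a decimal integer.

118744695131763 in 48-bit hexadecimal is 0x6BFF675F4E73.
Stored big-endian, the bytes at ascending addresses are 6B FF 67 5F 4E 73.
Read back as little-endian, the first byte is least significant, giving 0x734E5F67FF6B.
0x734E5F67FF6B = 126780445294443.

126780445294443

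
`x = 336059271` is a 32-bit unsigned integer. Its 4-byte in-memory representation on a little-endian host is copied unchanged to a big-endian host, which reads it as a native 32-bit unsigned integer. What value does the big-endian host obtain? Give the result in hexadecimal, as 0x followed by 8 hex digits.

0x87DB0714

336059271 in 32-bit hexadecimal is 0x1407DB87.
Stored little-endian, the bytes at ascending addresses are 87 DB 07 14.
Read back as big-endian, the last byte is least significant, giving 0x87DB0714.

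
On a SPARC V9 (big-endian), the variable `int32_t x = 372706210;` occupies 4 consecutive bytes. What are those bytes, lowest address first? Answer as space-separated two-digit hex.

372706210 in hexadecimal, padded to 32 bits, is 0x16370BA2.
Split into bytes (most-significant first): 16 37 0B A2.
In big-endian order the high byte comes first in memory.
So the memory order matches the most-significant-first order: 16 37 0B A2.

16 37 0B A2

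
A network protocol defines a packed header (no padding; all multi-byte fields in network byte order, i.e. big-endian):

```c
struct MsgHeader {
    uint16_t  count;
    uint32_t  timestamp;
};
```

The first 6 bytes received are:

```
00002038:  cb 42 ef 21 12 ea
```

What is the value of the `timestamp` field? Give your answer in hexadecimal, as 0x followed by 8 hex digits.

`timestamp` follows `count` (2 bytes), so it starts at byte offset 2 and occupies 4 bytes.
Bytes at offsets 2..5: EF 21 12 EA.
Big-endian: lowest address holds the most-significant byte.
The bytes are already most-significant first: 0xEF2112EA.

0xEF2112EA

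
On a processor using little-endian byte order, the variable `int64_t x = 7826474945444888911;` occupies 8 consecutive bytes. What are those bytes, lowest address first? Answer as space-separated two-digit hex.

4F C1 BC 16 7F 39 9D 6C

7826474945444888911 in hexadecimal, padded to 64 bits, is 0x6C9D397F16BCC14F.
Split into bytes (most-significant first): 6C 9D 39 7F 16 BC C1 4F.
Little-endian: lowest address holds the least-significant byte.
So at ascending addresses the bytes are 4F C1 BC 16 7F 39 9D 6C.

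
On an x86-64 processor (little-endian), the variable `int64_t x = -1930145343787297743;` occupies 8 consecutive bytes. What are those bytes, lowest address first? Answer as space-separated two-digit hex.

31 14 AF 42 09 BF 36 E5

Two's complement of -1930145343787297743 in 64 bits: 1930145343787297743 = 0x1AC940F6BD50EBCF; invert → 0xE536BF0942AF1430; add 1 → 0xE536BF0942AF1431.
Split into bytes (most-significant first): E5 36 BF 09 42 AF 14 31.
Little-endian stores the least-significant byte at the lowest address.
So at ascending addresses the bytes are 31 14 AF 42 09 BF 36 E5.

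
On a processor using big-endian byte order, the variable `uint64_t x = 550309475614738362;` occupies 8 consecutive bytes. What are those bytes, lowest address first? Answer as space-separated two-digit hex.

07 A3 17 8D 6A 8C 47 BA

550309475614738362 in hexadecimal, padded to 64 bits, is 0x07A3178D6A8C47BA.
Split into bytes (most-significant first): 07 A3 17 8D 6A 8C 47 BA.
Big-endian: lowest address holds the most-significant byte.
So the memory order matches the most-significant-first order: 07 A3 17 8D 6A 8C 47 BA.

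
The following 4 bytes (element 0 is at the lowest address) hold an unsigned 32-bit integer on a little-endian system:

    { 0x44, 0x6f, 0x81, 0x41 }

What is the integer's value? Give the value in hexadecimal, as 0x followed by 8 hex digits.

0x41816F44

In little-endian order the low byte comes first in memory.
Reassemble most-significant byte first: 41 81 6F 44 → 0x41816F44.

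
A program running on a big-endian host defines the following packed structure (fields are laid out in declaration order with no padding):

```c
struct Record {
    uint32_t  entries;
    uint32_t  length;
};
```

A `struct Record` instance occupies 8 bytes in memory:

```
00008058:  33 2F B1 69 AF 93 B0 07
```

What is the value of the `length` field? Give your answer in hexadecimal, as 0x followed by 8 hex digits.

`length` follows `entries` (4 bytes), so it starts at byte offset 4 and occupies 4 bytes.
Bytes at offsets 4..7: AF 93 B0 07.
Big-endian: lowest address holds the most-significant byte.
The bytes are already most-significant first: 0xAF93B007.

0xAF93B007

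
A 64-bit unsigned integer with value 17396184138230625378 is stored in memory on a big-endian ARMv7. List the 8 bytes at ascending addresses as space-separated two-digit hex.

F1 6B A9 4E 06 85 74 62

17396184138230625378 in hexadecimal, padded to 64 bits, is 0xF16BA94E06857462.
Split into bytes (most-significant first): F1 6B A9 4E 06 85 74 62.
In big-endian order the high byte comes first in memory.
So the memory order matches the most-significant-first order: F1 6B A9 4E 06 85 74 62.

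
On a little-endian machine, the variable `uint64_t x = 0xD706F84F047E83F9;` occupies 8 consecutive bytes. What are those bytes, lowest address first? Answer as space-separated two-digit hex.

F9 83 7E 04 4F F8 06 D7

Split into bytes (most-significant first): D7 06 F8 4F 04 7E 83 F9.
Little-endian: lowest address holds the least-significant byte.
So at ascending addresses the bytes are F9 83 7E 04 4F F8 06 D7.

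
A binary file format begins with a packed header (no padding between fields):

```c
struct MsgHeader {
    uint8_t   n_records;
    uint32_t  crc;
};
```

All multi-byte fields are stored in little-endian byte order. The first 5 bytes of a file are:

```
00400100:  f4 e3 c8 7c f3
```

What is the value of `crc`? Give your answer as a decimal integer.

4085041379

`crc` follows `n_records` (1 byte), so it starts at byte offset 1 and occupies 4 bytes.
Bytes at offsets 1..4: E3 C8 7C F3.
Little-endian stores the least-significant byte at the lowest address.
Reassemble most-significant byte first: F3 7C C8 E3 → 0xF37CC8E3.
0xF37CC8E3 = 4085041379.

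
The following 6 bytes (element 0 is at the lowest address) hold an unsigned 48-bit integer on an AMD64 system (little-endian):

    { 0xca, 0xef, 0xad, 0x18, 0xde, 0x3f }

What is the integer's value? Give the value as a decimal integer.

In little-endian order the low byte comes first in memory.
Reassemble most-significant byte first: 3F DE 18 AD EF CA → 0x3FDE18ADEFCA.
0x3FDE18ADEFCA = 70223129341898.

70223129341898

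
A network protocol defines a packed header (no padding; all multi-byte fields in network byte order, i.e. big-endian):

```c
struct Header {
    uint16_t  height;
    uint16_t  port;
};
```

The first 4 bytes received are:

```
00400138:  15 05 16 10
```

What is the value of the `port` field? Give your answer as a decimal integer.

`port` follows `height` (2 bytes), so it starts at byte offset 2 and occupies 2 bytes.
Bytes at offsets 2..3: 16 10.
In big-endian order the high byte comes first in memory.
The bytes are already most-significant first: 0x1610.
0x1610 = 5648.

5648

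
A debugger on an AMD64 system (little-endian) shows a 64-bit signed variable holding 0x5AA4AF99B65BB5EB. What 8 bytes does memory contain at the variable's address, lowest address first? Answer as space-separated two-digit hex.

Split into bytes (most-significant first): 5A A4 AF 99 B6 5B B5 EB.
Little-endian stores the least-significant byte at the lowest address.
So at ascending addresses the bytes are EB B5 5B B6 99 AF A4 5A.

EB B5 5B B6 99 AF A4 5A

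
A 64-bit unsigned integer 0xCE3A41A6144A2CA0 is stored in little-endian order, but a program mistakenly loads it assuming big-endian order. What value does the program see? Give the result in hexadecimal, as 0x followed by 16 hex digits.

Stored little-endian, the bytes at ascending addresses are A0 2C 4A 14 A6 41 3A CE.
Read back as big-endian, the last byte is least significant, giving 0xA02C4A14A6413ACE.

0xA02C4A14A6413ACE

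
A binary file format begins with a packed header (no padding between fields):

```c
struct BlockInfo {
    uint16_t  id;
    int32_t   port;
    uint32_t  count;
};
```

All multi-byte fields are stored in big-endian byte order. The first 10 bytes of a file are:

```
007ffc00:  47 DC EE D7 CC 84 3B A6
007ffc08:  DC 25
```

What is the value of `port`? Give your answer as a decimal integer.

-287847292

`port` follows `id` (2 bytes), so it starts at byte offset 2 and occupies 4 bytes.
Bytes at offsets 2..5: EE D7 CC 84.
Big-endian: lowest address holds the most-significant byte.
The bytes are already most-significant first: 0xEED7CC84.
Top bit is set, so as a signed 32-bit value this is 0xEED7CC84 − 2^32 = -287847292.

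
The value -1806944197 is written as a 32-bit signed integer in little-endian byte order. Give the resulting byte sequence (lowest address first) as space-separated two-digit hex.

Two's complement of -1806944197 in 32 bits: 1806944197 = 0x6BB3C7C5; invert → 0x944C383A; add 1 → 0x944C383B.
Split into bytes (most-significant first): 94 4C 38 3B.
Little-endian stores the least-significant byte at the lowest address.
So at ascending addresses the bytes are 3B 38 4C 94.

3B 38 4C 94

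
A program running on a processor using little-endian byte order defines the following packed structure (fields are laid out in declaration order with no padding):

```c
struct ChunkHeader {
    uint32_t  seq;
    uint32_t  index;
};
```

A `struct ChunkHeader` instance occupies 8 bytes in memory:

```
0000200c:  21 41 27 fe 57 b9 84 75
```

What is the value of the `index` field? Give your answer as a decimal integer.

1971632471

`index` follows `seq` (4 bytes), so it starts at byte offset 4 and occupies 4 bytes.
Bytes at offsets 4..7: 57 B9 84 75.
In little-endian order the low byte comes first in memory.
Reassemble most-significant byte first: 75 84 B9 57 → 0x7584B957.
0x7584B957 = 1971632471.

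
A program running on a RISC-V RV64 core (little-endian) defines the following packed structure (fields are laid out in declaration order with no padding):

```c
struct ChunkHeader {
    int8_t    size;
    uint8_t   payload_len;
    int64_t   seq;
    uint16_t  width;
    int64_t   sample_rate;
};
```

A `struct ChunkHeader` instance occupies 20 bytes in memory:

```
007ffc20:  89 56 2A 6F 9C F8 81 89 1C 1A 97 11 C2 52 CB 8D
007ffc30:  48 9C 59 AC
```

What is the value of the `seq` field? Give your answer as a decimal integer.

1881529935648812842

`seq` follows `size` (1 B), `payload_len` (1 B), so it starts at offset 1 + 1 = 2 and occupies 8 bytes.
Bytes at offsets 2..9: 2A 6F 9C F8 81 89 1C 1A.
Little-endian: lowest address holds the least-significant byte.
Reassemble most-significant byte first: 1A 1C 89 81 F8 9C 6F 2A → 0x1A1C8981F89C6F2A.
0x1A1C8981F89C6F2A = 1881529935648812842.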